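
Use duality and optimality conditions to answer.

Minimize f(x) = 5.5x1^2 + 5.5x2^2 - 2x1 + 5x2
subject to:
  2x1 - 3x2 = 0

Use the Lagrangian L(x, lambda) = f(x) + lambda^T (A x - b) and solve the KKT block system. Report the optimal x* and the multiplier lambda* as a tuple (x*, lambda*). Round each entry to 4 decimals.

Form the Lagrangian:
  L(x, lambda) = (1/2) x^T Q x + c^T x + lambda^T (A x - b)
Stationarity (grad_x L = 0): Q x + c + A^T lambda = 0.
Primal feasibility: A x = b.

This gives the KKT block system:
  [ Q   A^T ] [ x     ]   [-c ]
  [ A    0  ] [ lambda ] = [ b ]

Solving the linear system:
  x*      = (-0.0839, -0.0559)
  lambda* = (1.4615)
  f(x*)   = -0.0559

x* = (-0.0839, -0.0559), lambda* = (1.4615)


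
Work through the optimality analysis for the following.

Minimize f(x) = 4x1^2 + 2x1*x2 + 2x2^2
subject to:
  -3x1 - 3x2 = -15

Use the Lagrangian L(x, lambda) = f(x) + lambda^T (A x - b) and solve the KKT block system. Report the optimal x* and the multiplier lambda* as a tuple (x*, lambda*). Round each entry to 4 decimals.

Form the Lagrangian:
  L(x, lambda) = (1/2) x^T Q x + c^T x + lambda^T (A x - b)
Stationarity (grad_x L = 0): Q x + c + A^T lambda = 0.
Primal feasibility: A x = b.

This gives the KKT block system:
  [ Q   A^T ] [ x     ]   [-c ]
  [ A    0  ] [ lambda ] = [ b ]

Solving the linear system:
  x*      = (1.25, 3.75)
  lambda* = (5.8333)
  f(x*)   = 43.75

x* = (1.25, 3.75), lambda* = (5.8333)


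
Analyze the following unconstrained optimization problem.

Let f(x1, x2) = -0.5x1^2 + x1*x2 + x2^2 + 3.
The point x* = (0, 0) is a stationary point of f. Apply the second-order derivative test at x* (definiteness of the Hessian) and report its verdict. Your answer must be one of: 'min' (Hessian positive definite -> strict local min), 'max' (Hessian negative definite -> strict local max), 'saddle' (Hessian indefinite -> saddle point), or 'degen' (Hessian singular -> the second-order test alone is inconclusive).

Compute the Hessian H = grad^2 f:
  H = [[-1, 1], [1, 2]]
Verify stationarity: grad f(x*) = H x* + g = (0, 0).
Eigenvalues of H: -1.3028, 2.3028.
Eigenvalues have mixed signs, so H is indefinite -> x* is a saddle point.

saddle


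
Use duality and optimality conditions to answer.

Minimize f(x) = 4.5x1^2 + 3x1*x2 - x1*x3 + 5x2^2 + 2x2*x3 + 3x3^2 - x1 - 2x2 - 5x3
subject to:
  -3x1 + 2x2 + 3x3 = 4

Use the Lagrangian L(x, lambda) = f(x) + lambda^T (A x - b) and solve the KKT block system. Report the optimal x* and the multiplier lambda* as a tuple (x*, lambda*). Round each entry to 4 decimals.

Form the Lagrangian:
  L(x, lambda) = (1/2) x^T Q x + c^T x + lambda^T (A x - b)
Stationarity (grad_x L = 0): Q x + c + A^T lambda = 0.
Primal feasibility: A x = b.

This gives the KKT block system:
  [ Q   A^T ] [ x     ]   [-c ]
  [ A    0  ] [ lambda ] = [ b ]

Solving the linear system:
  x*      = (-0.0699, 0.145, 1.1668)
  lambda* = (-0.7869)
  f(x*)   = -1.4533

x* = (-0.0699, 0.145, 1.1668), lambda* = (-0.7869)


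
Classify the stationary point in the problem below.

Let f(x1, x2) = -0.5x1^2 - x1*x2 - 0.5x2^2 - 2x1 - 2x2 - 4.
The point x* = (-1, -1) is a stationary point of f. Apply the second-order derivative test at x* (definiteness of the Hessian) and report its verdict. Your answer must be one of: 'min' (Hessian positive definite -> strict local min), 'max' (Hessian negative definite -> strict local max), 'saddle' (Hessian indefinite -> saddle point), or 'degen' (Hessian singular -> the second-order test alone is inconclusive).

Compute the Hessian H = grad^2 f:
  H = [[-1, -1], [-1, -1]]
Verify stationarity: grad f(x*) = H x* + g = (0, 0).
Eigenvalues of H: -2, 0.
H has a zero eigenvalue (singular; negative semidefinite but not definite), so H is neither positive definite, negative definite, nor indefinite. The second-order test alone is inconclusive -> degen.
(Indeed, f is constant along the null direction of H through x*, so x* is not a strict local extremum.)

degen


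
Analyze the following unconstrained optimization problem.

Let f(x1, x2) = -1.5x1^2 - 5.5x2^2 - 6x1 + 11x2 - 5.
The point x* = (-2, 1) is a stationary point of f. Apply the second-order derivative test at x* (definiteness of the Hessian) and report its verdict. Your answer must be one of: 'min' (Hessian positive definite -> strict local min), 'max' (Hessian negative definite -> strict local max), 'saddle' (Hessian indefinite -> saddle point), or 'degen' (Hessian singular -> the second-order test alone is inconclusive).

Compute the Hessian H = grad^2 f:
  H = [[-3, 0], [0, -11]]
Verify stationarity: grad f(x*) = H x* + g = (0, 0).
Eigenvalues of H: -11, -3.
Both eigenvalues < 0, so H is negative definite -> x* is a strict local max.

max


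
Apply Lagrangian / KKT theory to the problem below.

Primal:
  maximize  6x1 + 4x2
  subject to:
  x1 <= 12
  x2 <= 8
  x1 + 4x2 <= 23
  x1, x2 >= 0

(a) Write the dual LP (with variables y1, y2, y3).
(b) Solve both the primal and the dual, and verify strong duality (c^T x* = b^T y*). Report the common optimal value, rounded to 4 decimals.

The standard primal-dual pair for 'max c^T x s.t. A x <= b, x >= 0' is:
  Dual:  min b^T y  s.t.  A^T y >= c,  y >= 0.

So the dual LP is:
  minimize  12y1 + 8y2 + 23y3
  subject to:
    y1 + y3 >= 6
    y2 + 4y3 >= 4
    y1, y2, y3 >= 0

Solving the primal: x* = (12, 2.75).
  primal value c^T x* = 83.
Solving the dual: y* = (5, 0, 1).
  dual value b^T y* = 83.
Strong duality: c^T x* = b^T y*. Confirmed.

83


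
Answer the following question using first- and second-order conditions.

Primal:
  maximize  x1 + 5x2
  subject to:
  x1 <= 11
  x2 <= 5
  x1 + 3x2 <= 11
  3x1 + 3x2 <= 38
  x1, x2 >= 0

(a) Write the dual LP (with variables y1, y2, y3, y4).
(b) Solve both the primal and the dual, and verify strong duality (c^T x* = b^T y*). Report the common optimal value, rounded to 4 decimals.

The standard primal-dual pair for 'max c^T x s.t. A x <= b, x >= 0' is:
  Dual:  min b^T y  s.t.  A^T y >= c,  y >= 0.

So the dual LP is:
  minimize  11y1 + 5y2 + 11y3 + 38y4
  subject to:
    y1 + y3 + 3y4 >= 1
    y2 + 3y3 + 3y4 >= 5
    y1, y2, y3, y4 >= 0

Solving the primal: x* = (0, 3.6667).
  primal value c^T x* = 18.3333.
Solving the dual: y* = (0, 0, 1.6667, 0).
  dual value b^T y* = 18.3333.
Strong duality: c^T x* = b^T y*. Confirmed.

18.3333


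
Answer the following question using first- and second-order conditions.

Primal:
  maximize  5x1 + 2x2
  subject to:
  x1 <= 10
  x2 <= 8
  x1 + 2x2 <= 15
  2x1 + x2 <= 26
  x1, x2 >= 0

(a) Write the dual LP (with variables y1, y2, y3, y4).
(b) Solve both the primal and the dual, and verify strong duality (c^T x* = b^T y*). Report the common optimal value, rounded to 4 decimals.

The standard primal-dual pair for 'max c^T x s.t. A x <= b, x >= 0' is:
  Dual:  min b^T y  s.t.  A^T y >= c,  y >= 0.

So the dual LP is:
  minimize  10y1 + 8y2 + 15y3 + 26y4
  subject to:
    y1 + y3 + 2y4 >= 5
    y2 + 2y3 + y4 >= 2
    y1, y2, y3, y4 >= 0

Solving the primal: x* = (10, 2.5).
  primal value c^T x* = 55.
Solving the dual: y* = (4, 0, 1, 0).
  dual value b^T y* = 55.
Strong duality: c^T x* = b^T y*. Confirmed.

55


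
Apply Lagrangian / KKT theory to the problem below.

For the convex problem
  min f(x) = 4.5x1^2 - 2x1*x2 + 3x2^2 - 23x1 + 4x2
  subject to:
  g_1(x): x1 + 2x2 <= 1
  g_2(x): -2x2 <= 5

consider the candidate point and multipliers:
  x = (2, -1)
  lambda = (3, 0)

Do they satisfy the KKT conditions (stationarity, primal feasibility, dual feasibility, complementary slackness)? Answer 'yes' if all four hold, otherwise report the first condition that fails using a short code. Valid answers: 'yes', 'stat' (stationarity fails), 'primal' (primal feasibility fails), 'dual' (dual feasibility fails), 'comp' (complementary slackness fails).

Gradient of f: grad f(x) = Q x + c = (-3, -6)
Constraint values g_i(x) = a_i^T x - b_i:
  g_1((2, -1)) = -1
  g_2((2, -1)) = -3
Stationarity residual: grad f(x) + sum_i lambda_i a_i = (0, 0)
  -> stationarity OK
Primal feasibility (all g_i <= 0): OK
Dual feasibility (all lambda_i >= 0): OK
Complementary slackness (lambda_i * g_i(x) = 0 for all i): FAILS

Verdict: the first failing condition is complementary_slackness -> comp.

comp


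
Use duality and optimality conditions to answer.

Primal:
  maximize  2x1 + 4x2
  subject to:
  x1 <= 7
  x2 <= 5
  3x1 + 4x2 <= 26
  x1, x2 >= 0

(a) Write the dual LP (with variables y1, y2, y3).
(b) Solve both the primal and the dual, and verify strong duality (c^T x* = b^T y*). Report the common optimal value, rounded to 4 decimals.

The standard primal-dual pair for 'max c^T x s.t. A x <= b, x >= 0' is:
  Dual:  min b^T y  s.t.  A^T y >= c,  y >= 0.

So the dual LP is:
  minimize  7y1 + 5y2 + 26y3
  subject to:
    y1 + 3y3 >= 2
    y2 + 4y3 >= 4
    y1, y2, y3 >= 0

Solving the primal: x* = (2, 5).
  primal value c^T x* = 24.
Solving the dual: y* = (0, 1.3333, 0.6667).
  dual value b^T y* = 24.
Strong duality: c^T x* = b^T y*. Confirmed.

24


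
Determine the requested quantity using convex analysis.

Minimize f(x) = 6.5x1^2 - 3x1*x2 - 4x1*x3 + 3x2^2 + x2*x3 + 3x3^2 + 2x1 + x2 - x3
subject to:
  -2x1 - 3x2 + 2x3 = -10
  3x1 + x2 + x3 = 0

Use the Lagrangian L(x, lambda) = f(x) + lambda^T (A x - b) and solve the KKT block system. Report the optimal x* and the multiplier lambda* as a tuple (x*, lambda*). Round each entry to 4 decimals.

Form the Lagrangian:
  L(x, lambda) = (1/2) x^T Q x + c^T x + lambda^T (A x - b)
Stationarity (grad_x L = 0): Q x + c + A^T lambda = 0.
Primal feasibility: A x = b.

This gives the KKT block system:
  [ Q   A^T ] [ x     ]   [-c ]
  [ A    0  ] [ lambda ] = [ b ]

Solving the linear system:
  x*      = (-0.0275, 2.044, -1.9615)
  lambda* = (4.4, 1.8147)
  f(x*)   = 23.9752

x* = (-0.0275, 2.044, -1.9615), lambda* = (4.4, 1.8147)


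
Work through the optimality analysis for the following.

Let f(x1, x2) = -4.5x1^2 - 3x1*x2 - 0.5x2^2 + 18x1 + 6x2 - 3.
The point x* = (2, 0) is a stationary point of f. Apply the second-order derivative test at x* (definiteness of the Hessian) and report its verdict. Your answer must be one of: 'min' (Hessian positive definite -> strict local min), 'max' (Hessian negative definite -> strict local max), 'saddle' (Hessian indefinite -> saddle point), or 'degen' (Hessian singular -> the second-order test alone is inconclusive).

Compute the Hessian H = grad^2 f:
  H = [[-9, -3], [-3, -1]]
Verify stationarity: grad f(x*) = H x* + g = (0, 0).
Eigenvalues of H: -10, 0.
H has a zero eigenvalue (singular; negative semidefinite but not definite), so H is neither positive definite, negative definite, nor indefinite. The second-order test alone is inconclusive -> degen.
(Indeed, f is constant along the null direction of H through x*, so x* is not a strict local extremum.)

degen


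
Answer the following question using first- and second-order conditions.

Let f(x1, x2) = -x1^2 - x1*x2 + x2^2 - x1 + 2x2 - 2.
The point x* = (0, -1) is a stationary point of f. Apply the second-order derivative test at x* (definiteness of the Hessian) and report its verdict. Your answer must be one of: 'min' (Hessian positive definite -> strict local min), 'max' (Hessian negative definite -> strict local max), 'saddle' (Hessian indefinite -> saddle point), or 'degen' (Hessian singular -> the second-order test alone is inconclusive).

Compute the Hessian H = grad^2 f:
  H = [[-2, -1], [-1, 2]]
Verify stationarity: grad f(x*) = H x* + g = (0, 0).
Eigenvalues of H: -2.2361, 2.2361.
Eigenvalues have mixed signs, so H is indefinite -> x* is a saddle point.

saddle


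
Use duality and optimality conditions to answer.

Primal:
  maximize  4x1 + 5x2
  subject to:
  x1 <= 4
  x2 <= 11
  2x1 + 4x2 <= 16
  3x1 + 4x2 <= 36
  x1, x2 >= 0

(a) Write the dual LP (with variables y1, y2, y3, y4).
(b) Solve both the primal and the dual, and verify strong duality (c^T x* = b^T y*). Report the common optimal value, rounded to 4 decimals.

The standard primal-dual pair for 'max c^T x s.t. A x <= b, x >= 0' is:
  Dual:  min b^T y  s.t.  A^T y >= c,  y >= 0.

So the dual LP is:
  minimize  4y1 + 11y2 + 16y3 + 36y4
  subject to:
    y1 + 2y3 + 3y4 >= 4
    y2 + 4y3 + 4y4 >= 5
    y1, y2, y3, y4 >= 0

Solving the primal: x* = (4, 2).
  primal value c^T x* = 26.
Solving the dual: y* = (1.5, 0, 1.25, 0).
  dual value b^T y* = 26.
Strong duality: c^T x* = b^T y*. Confirmed.

26


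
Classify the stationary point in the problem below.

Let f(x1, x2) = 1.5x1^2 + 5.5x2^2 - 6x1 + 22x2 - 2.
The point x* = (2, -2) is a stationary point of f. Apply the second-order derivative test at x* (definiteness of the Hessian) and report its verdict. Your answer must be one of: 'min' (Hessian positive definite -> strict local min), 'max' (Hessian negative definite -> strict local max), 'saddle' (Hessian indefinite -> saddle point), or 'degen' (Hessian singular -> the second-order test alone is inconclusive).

Compute the Hessian H = grad^2 f:
  H = [[3, 0], [0, 11]]
Verify stationarity: grad f(x*) = H x* + g = (0, 0).
Eigenvalues of H: 3, 11.
Both eigenvalues > 0, so H is positive definite -> x* is a strict local min.

min


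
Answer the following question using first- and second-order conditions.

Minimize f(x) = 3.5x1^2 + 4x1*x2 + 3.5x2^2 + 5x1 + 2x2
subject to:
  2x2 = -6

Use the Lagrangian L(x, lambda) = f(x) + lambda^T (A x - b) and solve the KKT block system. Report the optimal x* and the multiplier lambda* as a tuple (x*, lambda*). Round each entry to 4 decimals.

Form the Lagrangian:
  L(x, lambda) = (1/2) x^T Q x + c^T x + lambda^T (A x - b)
Stationarity (grad_x L = 0): Q x + c + A^T lambda = 0.
Primal feasibility: A x = b.

This gives the KKT block system:
  [ Q   A^T ] [ x     ]   [-c ]
  [ A    0  ] [ lambda ] = [ b ]

Solving the linear system:
  x*      = (1, -3)
  lambda* = (7.5)
  f(x*)   = 22

x* = (1, -3), lambda* = (7.5)


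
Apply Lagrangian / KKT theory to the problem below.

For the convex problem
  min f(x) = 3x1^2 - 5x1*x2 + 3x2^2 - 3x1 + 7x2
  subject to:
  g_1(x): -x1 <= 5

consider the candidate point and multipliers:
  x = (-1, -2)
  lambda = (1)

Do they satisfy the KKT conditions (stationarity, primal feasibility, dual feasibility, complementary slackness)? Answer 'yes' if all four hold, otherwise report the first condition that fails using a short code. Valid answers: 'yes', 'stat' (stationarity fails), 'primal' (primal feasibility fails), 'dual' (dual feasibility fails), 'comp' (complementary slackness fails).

Gradient of f: grad f(x) = Q x + c = (1, 0)
Constraint values g_i(x) = a_i^T x - b_i:
  g_1((-1, -2)) = -4
Stationarity residual: grad f(x) + sum_i lambda_i a_i = (0, 0)
  -> stationarity OK
Primal feasibility (all g_i <= 0): OK
Dual feasibility (all lambda_i >= 0): OK
Complementary slackness (lambda_i * g_i(x) = 0 for all i): FAILS

Verdict: the first failing condition is complementary_slackness -> comp.

comp


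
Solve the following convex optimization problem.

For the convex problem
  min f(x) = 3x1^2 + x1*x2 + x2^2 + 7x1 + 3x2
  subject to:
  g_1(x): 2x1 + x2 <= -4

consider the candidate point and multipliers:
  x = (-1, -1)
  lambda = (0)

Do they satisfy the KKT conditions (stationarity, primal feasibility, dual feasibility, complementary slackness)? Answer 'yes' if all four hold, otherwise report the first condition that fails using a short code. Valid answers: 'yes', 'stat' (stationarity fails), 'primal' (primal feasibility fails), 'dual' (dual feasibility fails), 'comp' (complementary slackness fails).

Gradient of f: grad f(x) = Q x + c = (0, 0)
Constraint values g_i(x) = a_i^T x - b_i:
  g_1((-1, -1)) = 1
Stationarity residual: grad f(x) + sum_i lambda_i a_i = (0, 0)
  -> stationarity OK
Primal feasibility (all g_i <= 0): FAILS
Dual feasibility (all lambda_i >= 0): OK
Complementary slackness (lambda_i * g_i(x) = 0 for all i): OK

Verdict: the first failing condition is primal_feasibility -> primal.

primal


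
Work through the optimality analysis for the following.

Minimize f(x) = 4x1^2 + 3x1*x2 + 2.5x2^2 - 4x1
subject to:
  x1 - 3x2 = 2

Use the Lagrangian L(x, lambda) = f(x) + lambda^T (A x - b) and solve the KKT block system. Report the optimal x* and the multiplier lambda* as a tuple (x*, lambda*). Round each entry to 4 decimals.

Form the Lagrangian:
  L(x, lambda) = (1/2) x^T Q x + c^T x + lambda^T (A x - b)
Stationarity (grad_x L = 0): Q x + c + A^T lambda = 0.
Primal feasibility: A x = b.

This gives the KKT block system:
  [ Q   A^T ] [ x     ]   [-c ]
  [ A    0  ] [ lambda ] = [ b ]

Solving the linear system:
  x*      = (0.6737, -0.4421)
  lambda* = (-0.0632)
  f(x*)   = -1.2842

x* = (0.6737, -0.4421), lambda* = (-0.0632)


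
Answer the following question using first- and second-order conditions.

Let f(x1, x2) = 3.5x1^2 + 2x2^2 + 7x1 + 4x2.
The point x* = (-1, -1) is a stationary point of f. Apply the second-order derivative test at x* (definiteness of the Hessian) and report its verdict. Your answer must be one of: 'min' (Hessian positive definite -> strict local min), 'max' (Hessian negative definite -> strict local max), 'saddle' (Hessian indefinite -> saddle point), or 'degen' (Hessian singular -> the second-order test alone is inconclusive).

Compute the Hessian H = grad^2 f:
  H = [[7, 0], [0, 4]]
Verify stationarity: grad f(x*) = H x* + g = (0, 0).
Eigenvalues of H: 4, 7.
Both eigenvalues > 0, so H is positive definite -> x* is a strict local min.

min


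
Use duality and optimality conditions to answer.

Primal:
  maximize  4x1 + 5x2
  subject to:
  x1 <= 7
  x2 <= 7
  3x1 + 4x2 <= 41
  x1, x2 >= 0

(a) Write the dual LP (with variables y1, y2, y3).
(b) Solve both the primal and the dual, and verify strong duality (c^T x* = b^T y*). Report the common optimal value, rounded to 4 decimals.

The standard primal-dual pair for 'max c^T x s.t. A x <= b, x >= 0' is:
  Dual:  min b^T y  s.t.  A^T y >= c,  y >= 0.

So the dual LP is:
  minimize  7y1 + 7y2 + 41y3
  subject to:
    y1 + 3y3 >= 4
    y2 + 4y3 >= 5
    y1, y2, y3 >= 0

Solving the primal: x* = (7, 5).
  primal value c^T x* = 53.
Solving the dual: y* = (0.25, 0, 1.25).
  dual value b^T y* = 53.
Strong duality: c^T x* = b^T y*. Confirmed.

53


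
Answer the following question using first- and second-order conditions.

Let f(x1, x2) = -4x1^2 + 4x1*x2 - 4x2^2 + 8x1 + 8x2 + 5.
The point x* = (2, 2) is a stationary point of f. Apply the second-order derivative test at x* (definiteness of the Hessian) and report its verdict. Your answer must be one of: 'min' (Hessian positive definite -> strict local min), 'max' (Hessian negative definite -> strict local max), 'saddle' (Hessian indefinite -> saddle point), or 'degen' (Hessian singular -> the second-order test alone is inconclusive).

Compute the Hessian H = grad^2 f:
  H = [[-8, 4], [4, -8]]
Verify stationarity: grad f(x*) = H x* + g = (0, 0).
Eigenvalues of H: -12, -4.
Both eigenvalues < 0, so H is negative definite -> x* is a strict local max.

max


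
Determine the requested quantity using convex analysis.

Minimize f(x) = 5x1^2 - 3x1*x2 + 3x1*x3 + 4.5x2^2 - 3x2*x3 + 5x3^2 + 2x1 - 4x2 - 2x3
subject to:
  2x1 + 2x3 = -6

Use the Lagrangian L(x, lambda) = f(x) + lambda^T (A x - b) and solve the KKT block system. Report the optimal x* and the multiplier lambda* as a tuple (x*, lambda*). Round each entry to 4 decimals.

Form the Lagrangian:
  L(x, lambda) = (1/2) x^T Q x + c^T x + lambda^T (A x - b)
Stationarity (grad_x L = 0): Q x + c + A^T lambda = 0.
Primal feasibility: A x = b.

This gives the KKT block system:
  [ Q   A^T ] [ x     ]   [-c ]
  [ A    0  ] [ lambda ] = [ b ]

Solving the linear system:
  x*      = (-1.7857, -0.5556, -1.2143)
  lambda* = (8.9167)
  f(x*)   = 27.2897

x* = (-1.7857, -0.5556, -1.2143), lambda* = (8.9167)


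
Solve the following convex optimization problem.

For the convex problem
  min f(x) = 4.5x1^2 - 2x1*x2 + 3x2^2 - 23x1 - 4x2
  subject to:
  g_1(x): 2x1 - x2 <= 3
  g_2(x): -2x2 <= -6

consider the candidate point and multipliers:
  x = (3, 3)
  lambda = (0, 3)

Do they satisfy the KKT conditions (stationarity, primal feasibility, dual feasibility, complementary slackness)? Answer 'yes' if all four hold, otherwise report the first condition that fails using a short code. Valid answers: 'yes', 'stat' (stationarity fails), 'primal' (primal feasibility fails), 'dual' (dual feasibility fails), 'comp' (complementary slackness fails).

Gradient of f: grad f(x) = Q x + c = (-2, 8)
Constraint values g_i(x) = a_i^T x - b_i:
  g_1((3, 3)) = 0
  g_2((3, 3)) = 0
Stationarity residual: grad f(x) + sum_i lambda_i a_i = (-2, 2)
  -> stationarity FAILS
Primal feasibility (all g_i <= 0): OK
Dual feasibility (all lambda_i >= 0): OK
Complementary slackness (lambda_i * g_i(x) = 0 for all i): OK

Verdict: the first failing condition is stationarity -> stat.

stat


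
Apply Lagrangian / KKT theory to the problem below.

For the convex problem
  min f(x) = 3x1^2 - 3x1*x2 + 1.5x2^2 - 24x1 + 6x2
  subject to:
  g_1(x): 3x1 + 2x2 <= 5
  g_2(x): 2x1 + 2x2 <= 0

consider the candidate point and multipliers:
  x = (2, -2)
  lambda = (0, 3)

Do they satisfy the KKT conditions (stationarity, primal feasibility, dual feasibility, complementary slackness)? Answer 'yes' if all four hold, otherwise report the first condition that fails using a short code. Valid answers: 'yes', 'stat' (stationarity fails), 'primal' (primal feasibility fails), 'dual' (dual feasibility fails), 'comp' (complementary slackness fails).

Gradient of f: grad f(x) = Q x + c = (-6, -6)
Constraint values g_i(x) = a_i^T x - b_i:
  g_1((2, -2)) = -3
  g_2((2, -2)) = 0
Stationarity residual: grad f(x) + sum_i lambda_i a_i = (0, 0)
  -> stationarity OK
Primal feasibility (all g_i <= 0): OK
Dual feasibility (all lambda_i >= 0): OK
Complementary slackness (lambda_i * g_i(x) = 0 for all i): OK

Verdict: yes, KKT holds.

yes


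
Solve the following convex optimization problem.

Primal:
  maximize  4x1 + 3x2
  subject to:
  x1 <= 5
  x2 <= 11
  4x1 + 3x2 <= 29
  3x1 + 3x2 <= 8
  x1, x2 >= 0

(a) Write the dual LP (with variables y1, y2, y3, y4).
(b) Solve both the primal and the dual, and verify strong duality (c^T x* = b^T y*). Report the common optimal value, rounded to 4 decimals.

The standard primal-dual pair for 'max c^T x s.t. A x <= b, x >= 0' is:
  Dual:  min b^T y  s.t.  A^T y >= c,  y >= 0.

So the dual LP is:
  minimize  5y1 + 11y2 + 29y3 + 8y4
  subject to:
    y1 + 4y3 + 3y4 >= 4
    y2 + 3y3 + 3y4 >= 3
    y1, y2, y3, y4 >= 0

Solving the primal: x* = (2.6667, 0).
  primal value c^T x* = 10.6667.
Solving the dual: y* = (0, 0, 0, 1.3333).
  dual value b^T y* = 10.6667.
Strong duality: c^T x* = b^T y*. Confirmed.

10.6667


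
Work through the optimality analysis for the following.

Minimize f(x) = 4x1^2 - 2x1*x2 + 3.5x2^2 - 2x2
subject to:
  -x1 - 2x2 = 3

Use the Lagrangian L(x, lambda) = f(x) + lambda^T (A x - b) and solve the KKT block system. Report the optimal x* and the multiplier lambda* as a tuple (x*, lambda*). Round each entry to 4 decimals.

Form the Lagrangian:
  L(x, lambda) = (1/2) x^T Q x + c^T x + lambda^T (A x - b)
Stationarity (grad_x L = 0): Q x + c + A^T lambda = 0.
Primal feasibility: A x = b.

This gives the KKT block system:
  [ Q   A^T ] [ x     ]   [-c ]
  [ A    0  ] [ lambda ] = [ b ]

Solving the linear system:
  x*      = (-0.7872, -1.1064)
  lambda* = (-4.0851)
  f(x*)   = 7.234

x* = (-0.7872, -1.1064), lambda* = (-4.0851)


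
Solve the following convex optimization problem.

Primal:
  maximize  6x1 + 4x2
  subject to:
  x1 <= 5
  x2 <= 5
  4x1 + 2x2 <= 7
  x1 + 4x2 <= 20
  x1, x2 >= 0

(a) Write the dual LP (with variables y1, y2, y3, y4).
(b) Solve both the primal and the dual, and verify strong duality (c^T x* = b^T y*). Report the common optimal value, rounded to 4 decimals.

The standard primal-dual pair for 'max c^T x s.t. A x <= b, x >= 0' is:
  Dual:  min b^T y  s.t.  A^T y >= c,  y >= 0.

So the dual LP is:
  minimize  5y1 + 5y2 + 7y3 + 20y4
  subject to:
    y1 + 4y3 + y4 >= 6
    y2 + 2y3 + 4y4 >= 4
    y1, y2, y3, y4 >= 0

Solving the primal: x* = (0, 3.5).
  primal value c^T x* = 14.
Solving the dual: y* = (0, 0, 2, 0).
  dual value b^T y* = 14.
Strong duality: c^T x* = b^T y*. Confirmed.

14


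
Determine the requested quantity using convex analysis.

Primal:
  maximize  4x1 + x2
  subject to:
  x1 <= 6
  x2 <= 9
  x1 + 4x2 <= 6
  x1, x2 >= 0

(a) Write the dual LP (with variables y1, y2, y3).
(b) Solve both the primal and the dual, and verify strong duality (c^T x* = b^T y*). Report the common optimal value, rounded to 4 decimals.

The standard primal-dual pair for 'max c^T x s.t. A x <= b, x >= 0' is:
  Dual:  min b^T y  s.t.  A^T y >= c,  y >= 0.

So the dual LP is:
  minimize  6y1 + 9y2 + 6y3
  subject to:
    y1 + y3 >= 4
    y2 + 4y3 >= 1
    y1, y2, y3 >= 0

Solving the primal: x* = (6, 0).
  primal value c^T x* = 24.
Solving the dual: y* = (3.75, 0, 0.25).
  dual value b^T y* = 24.
Strong duality: c^T x* = b^T y*. Confirmed.

24


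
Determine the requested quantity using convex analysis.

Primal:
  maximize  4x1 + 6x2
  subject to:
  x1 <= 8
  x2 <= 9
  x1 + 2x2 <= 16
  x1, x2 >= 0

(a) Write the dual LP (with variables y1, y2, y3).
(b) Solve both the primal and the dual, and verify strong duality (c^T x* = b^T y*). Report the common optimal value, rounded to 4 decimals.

The standard primal-dual pair for 'max c^T x s.t. A x <= b, x >= 0' is:
  Dual:  min b^T y  s.t.  A^T y >= c,  y >= 0.

So the dual LP is:
  minimize  8y1 + 9y2 + 16y3
  subject to:
    y1 + y3 >= 4
    y2 + 2y3 >= 6
    y1, y2, y3 >= 0

Solving the primal: x* = (8, 4).
  primal value c^T x* = 56.
Solving the dual: y* = (1, 0, 3).
  dual value b^T y* = 56.
Strong duality: c^T x* = b^T y*. Confirmed.

56


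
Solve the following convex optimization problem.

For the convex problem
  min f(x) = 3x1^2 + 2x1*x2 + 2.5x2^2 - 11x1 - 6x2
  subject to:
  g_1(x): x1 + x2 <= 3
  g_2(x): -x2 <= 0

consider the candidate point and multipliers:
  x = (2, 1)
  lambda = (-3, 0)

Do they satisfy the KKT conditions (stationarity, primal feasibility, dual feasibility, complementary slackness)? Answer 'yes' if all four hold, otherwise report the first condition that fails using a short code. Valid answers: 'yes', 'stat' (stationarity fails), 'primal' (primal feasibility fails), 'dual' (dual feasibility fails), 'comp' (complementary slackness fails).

Gradient of f: grad f(x) = Q x + c = (3, 3)
Constraint values g_i(x) = a_i^T x - b_i:
  g_1((2, 1)) = 0
  g_2((2, 1)) = -1
Stationarity residual: grad f(x) + sum_i lambda_i a_i = (0, 0)
  -> stationarity OK
Primal feasibility (all g_i <= 0): OK
Dual feasibility (all lambda_i >= 0): FAILS
Complementary slackness (lambda_i * g_i(x) = 0 for all i): OK

Verdict: the first failing condition is dual_feasibility -> dual.

dual


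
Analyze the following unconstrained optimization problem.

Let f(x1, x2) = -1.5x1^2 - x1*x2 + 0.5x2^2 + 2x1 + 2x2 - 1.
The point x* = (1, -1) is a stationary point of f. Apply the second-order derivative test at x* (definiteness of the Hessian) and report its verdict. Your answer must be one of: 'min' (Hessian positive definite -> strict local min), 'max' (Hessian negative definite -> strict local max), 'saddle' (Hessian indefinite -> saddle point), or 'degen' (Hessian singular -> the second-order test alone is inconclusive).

Compute the Hessian H = grad^2 f:
  H = [[-3, -1], [-1, 1]]
Verify stationarity: grad f(x*) = H x* + g = (0, 0).
Eigenvalues of H: -3.2361, 1.2361.
Eigenvalues have mixed signs, so H is indefinite -> x* is a saddle point.

saddle


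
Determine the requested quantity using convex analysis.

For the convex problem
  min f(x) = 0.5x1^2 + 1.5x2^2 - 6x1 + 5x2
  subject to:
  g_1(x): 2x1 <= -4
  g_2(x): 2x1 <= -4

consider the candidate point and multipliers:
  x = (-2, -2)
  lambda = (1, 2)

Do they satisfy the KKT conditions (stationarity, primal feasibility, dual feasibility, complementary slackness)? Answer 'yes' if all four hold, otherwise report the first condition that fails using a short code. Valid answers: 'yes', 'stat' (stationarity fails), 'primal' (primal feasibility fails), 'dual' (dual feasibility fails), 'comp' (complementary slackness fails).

Gradient of f: grad f(x) = Q x + c = (-8, -1)
Constraint values g_i(x) = a_i^T x - b_i:
  g_1((-2, -2)) = 0
  g_2((-2, -2)) = 0
Stationarity residual: grad f(x) + sum_i lambda_i a_i = (-2, -1)
  -> stationarity FAILS
Primal feasibility (all g_i <= 0): OK
Dual feasibility (all lambda_i >= 0): OK
Complementary slackness (lambda_i * g_i(x) = 0 for all i): OK

Verdict: the first failing condition is stationarity -> stat.

stat


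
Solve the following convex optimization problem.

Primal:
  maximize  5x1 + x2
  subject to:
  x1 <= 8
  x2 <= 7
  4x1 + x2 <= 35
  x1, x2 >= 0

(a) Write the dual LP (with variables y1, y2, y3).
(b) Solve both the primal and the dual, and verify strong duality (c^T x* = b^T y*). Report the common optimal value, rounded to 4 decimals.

The standard primal-dual pair for 'max c^T x s.t. A x <= b, x >= 0' is:
  Dual:  min b^T y  s.t.  A^T y >= c,  y >= 0.

So the dual LP is:
  minimize  8y1 + 7y2 + 35y3
  subject to:
    y1 + 4y3 >= 5
    y2 + y3 >= 1
    y1, y2, y3 >= 0

Solving the primal: x* = (8, 3).
  primal value c^T x* = 43.
Solving the dual: y* = (1, 0, 1).
  dual value b^T y* = 43.
Strong duality: c^T x* = b^T y*. Confirmed.

43


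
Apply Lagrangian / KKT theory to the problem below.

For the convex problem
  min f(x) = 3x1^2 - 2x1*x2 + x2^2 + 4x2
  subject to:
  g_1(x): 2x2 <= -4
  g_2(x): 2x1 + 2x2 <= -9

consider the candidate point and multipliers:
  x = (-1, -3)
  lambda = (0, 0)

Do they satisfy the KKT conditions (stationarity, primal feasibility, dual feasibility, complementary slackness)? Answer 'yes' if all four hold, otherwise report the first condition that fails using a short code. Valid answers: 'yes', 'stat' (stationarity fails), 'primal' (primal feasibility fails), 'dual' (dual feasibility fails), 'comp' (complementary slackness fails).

Gradient of f: grad f(x) = Q x + c = (0, 0)
Constraint values g_i(x) = a_i^T x - b_i:
  g_1((-1, -3)) = -2
  g_2((-1, -3)) = 1
Stationarity residual: grad f(x) + sum_i lambda_i a_i = (0, 0)
  -> stationarity OK
Primal feasibility (all g_i <= 0): FAILS
Dual feasibility (all lambda_i >= 0): OK
Complementary slackness (lambda_i * g_i(x) = 0 for all i): OK

Verdict: the first failing condition is primal_feasibility -> primal.

primal


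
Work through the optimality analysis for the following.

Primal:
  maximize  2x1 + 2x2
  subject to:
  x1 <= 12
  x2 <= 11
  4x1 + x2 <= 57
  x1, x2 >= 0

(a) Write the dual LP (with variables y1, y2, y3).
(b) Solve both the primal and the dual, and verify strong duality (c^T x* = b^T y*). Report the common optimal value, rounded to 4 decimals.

The standard primal-dual pair for 'max c^T x s.t. A x <= b, x >= 0' is:
  Dual:  min b^T y  s.t.  A^T y >= c,  y >= 0.

So the dual LP is:
  minimize  12y1 + 11y2 + 57y3
  subject to:
    y1 + 4y3 >= 2
    y2 + y3 >= 2
    y1, y2, y3 >= 0

Solving the primal: x* = (11.5, 11).
  primal value c^T x* = 45.
Solving the dual: y* = (0, 1.5, 0.5).
  dual value b^T y* = 45.
Strong duality: c^T x* = b^T y*. Confirmed.

45


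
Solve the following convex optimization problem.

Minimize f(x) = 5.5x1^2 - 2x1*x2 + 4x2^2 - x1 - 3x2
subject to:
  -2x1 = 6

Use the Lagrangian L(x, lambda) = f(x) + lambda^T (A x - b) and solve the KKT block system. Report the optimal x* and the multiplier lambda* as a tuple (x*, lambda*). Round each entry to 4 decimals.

Form the Lagrangian:
  L(x, lambda) = (1/2) x^T Q x + c^T x + lambda^T (A x - b)
Stationarity (grad_x L = 0): Q x + c + A^T lambda = 0.
Primal feasibility: A x = b.

This gives the KKT block system:
  [ Q   A^T ] [ x     ]   [-c ]
  [ A    0  ] [ lambda ] = [ b ]

Solving the linear system:
  x*      = (-3, -0.375)
  lambda* = (-16.625)
  f(x*)   = 51.9375

x* = (-3, -0.375), lambda* = (-16.625)


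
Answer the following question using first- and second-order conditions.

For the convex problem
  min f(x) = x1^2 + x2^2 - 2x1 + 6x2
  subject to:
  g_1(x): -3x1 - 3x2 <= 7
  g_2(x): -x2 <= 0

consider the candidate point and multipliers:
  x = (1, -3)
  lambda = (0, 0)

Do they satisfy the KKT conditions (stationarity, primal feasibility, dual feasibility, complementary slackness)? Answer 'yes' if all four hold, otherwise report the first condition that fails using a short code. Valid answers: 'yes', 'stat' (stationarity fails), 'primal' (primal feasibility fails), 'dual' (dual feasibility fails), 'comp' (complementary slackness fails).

Gradient of f: grad f(x) = Q x + c = (0, 0)
Constraint values g_i(x) = a_i^T x - b_i:
  g_1((1, -3)) = -1
  g_2((1, -3)) = 3
Stationarity residual: grad f(x) + sum_i lambda_i a_i = (0, 0)
  -> stationarity OK
Primal feasibility (all g_i <= 0): FAILS
Dual feasibility (all lambda_i >= 0): OK
Complementary slackness (lambda_i * g_i(x) = 0 for all i): OK

Verdict: the first failing condition is primal_feasibility -> primal.

primal


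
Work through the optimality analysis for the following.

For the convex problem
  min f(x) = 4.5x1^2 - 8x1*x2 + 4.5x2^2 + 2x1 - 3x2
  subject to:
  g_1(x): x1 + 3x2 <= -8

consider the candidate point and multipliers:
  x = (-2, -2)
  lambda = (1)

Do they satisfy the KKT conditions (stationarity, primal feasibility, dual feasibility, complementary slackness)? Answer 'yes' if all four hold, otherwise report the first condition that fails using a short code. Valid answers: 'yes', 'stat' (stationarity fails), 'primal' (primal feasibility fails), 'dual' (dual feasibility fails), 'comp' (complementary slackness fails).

Gradient of f: grad f(x) = Q x + c = (0, -5)
Constraint values g_i(x) = a_i^T x - b_i:
  g_1((-2, -2)) = 0
Stationarity residual: grad f(x) + sum_i lambda_i a_i = (1, -2)
  -> stationarity FAILS
Primal feasibility (all g_i <= 0): OK
Dual feasibility (all lambda_i >= 0): OK
Complementary slackness (lambda_i * g_i(x) = 0 for all i): OK

Verdict: the first failing condition is stationarity -> stat.

stat


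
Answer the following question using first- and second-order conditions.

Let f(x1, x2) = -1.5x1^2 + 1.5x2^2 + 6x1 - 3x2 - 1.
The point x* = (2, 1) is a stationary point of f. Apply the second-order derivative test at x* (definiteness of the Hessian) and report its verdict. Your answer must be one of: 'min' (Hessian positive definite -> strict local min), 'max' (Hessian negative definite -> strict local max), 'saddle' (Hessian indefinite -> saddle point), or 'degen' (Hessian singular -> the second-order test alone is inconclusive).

Compute the Hessian H = grad^2 f:
  H = [[-3, 0], [0, 3]]
Verify stationarity: grad f(x*) = H x* + g = (0, 0).
Eigenvalues of H: -3, 3.
Eigenvalues have mixed signs, so H is indefinite -> x* is a saddle point.

saddle


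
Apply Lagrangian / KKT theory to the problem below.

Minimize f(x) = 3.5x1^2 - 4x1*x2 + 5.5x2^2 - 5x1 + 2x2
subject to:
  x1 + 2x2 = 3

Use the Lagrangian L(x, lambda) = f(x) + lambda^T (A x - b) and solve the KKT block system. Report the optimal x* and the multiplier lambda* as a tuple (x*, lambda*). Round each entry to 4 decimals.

Form the Lagrangian:
  L(x, lambda) = (1/2) x^T Q x + c^T x + lambda^T (A x - b)
Stationarity (grad_x L = 0): Q x + c + A^T lambda = 0.
Primal feasibility: A x = b.

This gives the KKT block system:
  [ Q   A^T ] [ x     ]   [-c ]
  [ A    0  ] [ lambda ] = [ b ]

Solving the linear system:
  x*      = (1.4727, 0.7636)
  lambda* = (-2.2545)
  f(x*)   = 0.4636

x* = (1.4727, 0.7636), lambda* = (-2.2545)


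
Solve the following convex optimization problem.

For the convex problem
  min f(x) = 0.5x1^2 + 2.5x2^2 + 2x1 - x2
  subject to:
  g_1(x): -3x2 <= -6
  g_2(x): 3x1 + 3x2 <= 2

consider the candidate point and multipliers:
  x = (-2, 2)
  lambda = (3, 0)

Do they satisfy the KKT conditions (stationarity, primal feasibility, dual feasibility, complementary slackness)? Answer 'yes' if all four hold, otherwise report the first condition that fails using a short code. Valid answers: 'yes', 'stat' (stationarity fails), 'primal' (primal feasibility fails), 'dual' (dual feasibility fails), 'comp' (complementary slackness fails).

Gradient of f: grad f(x) = Q x + c = (0, 9)
Constraint values g_i(x) = a_i^T x - b_i:
  g_1((-2, 2)) = 0
  g_2((-2, 2)) = -2
Stationarity residual: grad f(x) + sum_i lambda_i a_i = (0, 0)
  -> stationarity OK
Primal feasibility (all g_i <= 0): OK
Dual feasibility (all lambda_i >= 0): OK
Complementary slackness (lambda_i * g_i(x) = 0 for all i): OK

Verdict: yes, KKT holds.

yes


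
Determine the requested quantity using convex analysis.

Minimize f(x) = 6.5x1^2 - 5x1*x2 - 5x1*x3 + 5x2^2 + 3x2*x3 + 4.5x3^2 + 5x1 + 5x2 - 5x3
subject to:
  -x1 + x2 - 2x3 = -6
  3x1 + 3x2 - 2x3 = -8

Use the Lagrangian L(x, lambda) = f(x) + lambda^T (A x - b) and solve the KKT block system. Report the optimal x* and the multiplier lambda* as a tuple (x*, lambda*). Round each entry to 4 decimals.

Form the Lagrangian:
  L(x, lambda) = (1/2) x^T Q x + c^T x + lambda^T (A x - b)
Stationarity (grad_x L = 0): Q x + c + A^T lambda = 0.
Primal feasibility: A x = b.

This gives the KKT block system:
  [ Q   A^T ] [ x     ]   [-c ]
  [ A    0  ] [ lambda ] = [ b ]

Solving the linear system:
  x*      = (0.2317, -1.4634, 2.1525)
  lambda* = (4.4505, -0.0386)
  f(x*)   = 4.7366

x* = (0.2317, -1.4634, 2.1525), lambda* = (4.4505, -0.0386)


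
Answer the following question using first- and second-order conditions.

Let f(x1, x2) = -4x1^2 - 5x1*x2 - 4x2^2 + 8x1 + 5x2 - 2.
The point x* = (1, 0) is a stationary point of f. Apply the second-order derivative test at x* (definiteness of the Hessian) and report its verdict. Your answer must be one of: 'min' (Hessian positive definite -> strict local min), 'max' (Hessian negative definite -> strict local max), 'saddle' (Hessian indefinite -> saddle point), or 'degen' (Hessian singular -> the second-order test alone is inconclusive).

Compute the Hessian H = grad^2 f:
  H = [[-8, -5], [-5, -8]]
Verify stationarity: grad f(x*) = H x* + g = (0, 0).
Eigenvalues of H: -13, -3.
Both eigenvalues < 0, so H is negative definite -> x* is a strict local max.

max


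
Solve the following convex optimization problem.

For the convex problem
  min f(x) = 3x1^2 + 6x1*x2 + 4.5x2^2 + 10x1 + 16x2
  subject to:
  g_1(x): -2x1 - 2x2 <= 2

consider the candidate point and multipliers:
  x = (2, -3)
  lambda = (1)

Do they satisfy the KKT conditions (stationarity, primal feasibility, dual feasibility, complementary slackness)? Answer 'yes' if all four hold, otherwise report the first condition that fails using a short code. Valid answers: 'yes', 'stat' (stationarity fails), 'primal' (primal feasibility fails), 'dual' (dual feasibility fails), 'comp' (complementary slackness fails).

Gradient of f: grad f(x) = Q x + c = (4, 1)
Constraint values g_i(x) = a_i^T x - b_i:
  g_1((2, -3)) = 0
Stationarity residual: grad f(x) + sum_i lambda_i a_i = (2, -1)
  -> stationarity FAILS
Primal feasibility (all g_i <= 0): OK
Dual feasibility (all lambda_i >= 0): OK
Complementary slackness (lambda_i * g_i(x) = 0 for all i): OK

Verdict: the first failing condition is stationarity -> stat.

stat


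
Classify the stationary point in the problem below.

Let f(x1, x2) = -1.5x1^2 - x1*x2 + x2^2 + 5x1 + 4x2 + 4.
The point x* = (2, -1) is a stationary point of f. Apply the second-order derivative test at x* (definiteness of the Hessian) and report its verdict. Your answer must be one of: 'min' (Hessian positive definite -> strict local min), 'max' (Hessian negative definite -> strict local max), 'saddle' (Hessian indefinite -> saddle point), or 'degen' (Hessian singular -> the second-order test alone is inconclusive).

Compute the Hessian H = grad^2 f:
  H = [[-3, -1], [-1, 2]]
Verify stationarity: grad f(x*) = H x* + g = (0, 0).
Eigenvalues of H: -3.1926, 2.1926.
Eigenvalues have mixed signs, so H is indefinite -> x* is a saddle point.

saddle


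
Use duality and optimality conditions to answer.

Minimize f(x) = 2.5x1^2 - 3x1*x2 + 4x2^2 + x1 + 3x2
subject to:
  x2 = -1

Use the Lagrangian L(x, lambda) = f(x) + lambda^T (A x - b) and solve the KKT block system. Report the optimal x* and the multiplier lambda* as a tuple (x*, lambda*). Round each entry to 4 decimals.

Form the Lagrangian:
  L(x, lambda) = (1/2) x^T Q x + c^T x + lambda^T (A x - b)
Stationarity (grad_x L = 0): Q x + c + A^T lambda = 0.
Primal feasibility: A x = b.

This gives the KKT block system:
  [ Q   A^T ] [ x     ]   [-c ]
  [ A    0  ] [ lambda ] = [ b ]

Solving the linear system:
  x*      = (-0.8, -1)
  lambda* = (2.6)
  f(x*)   = -0.6

x* = (-0.8, -1), lambda* = (2.6)
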